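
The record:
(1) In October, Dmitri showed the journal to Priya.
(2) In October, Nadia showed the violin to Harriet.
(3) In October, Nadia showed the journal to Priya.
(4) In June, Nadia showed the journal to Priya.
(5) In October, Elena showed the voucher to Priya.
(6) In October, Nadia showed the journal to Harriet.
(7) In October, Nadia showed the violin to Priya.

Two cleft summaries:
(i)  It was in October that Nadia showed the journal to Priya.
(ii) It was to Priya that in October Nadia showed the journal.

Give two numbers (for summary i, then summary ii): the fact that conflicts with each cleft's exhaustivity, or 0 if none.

4, 6

(i): focus "in October". Looking for same agent, thing, recipient (Nadia / the journal / Priya) with some other setting — fact (4) has in June there. Refuted.
(ii): focus "Priya". Looking for same agent, thing, setting (Nadia / the journal / in October) with some other recipient — fact (6) has Harriet there. Refuted.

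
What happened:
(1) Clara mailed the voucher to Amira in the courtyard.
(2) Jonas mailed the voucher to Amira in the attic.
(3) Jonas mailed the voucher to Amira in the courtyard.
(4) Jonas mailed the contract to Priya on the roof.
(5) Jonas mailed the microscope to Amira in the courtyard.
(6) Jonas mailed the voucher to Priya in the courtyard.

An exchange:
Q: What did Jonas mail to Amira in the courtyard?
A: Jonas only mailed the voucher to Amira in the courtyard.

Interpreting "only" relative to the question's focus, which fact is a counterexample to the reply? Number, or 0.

5

The question "What did ...?" targets the thing, so in the reply the focus falls on "the voucher".
So "only" ranges over things; the rest (Jonas as agent and Amira as recipient and in the courtyard as setting) is presupposed.
Fact (5) shares the background with a different thing (the microscope) — counterexample.
(Fact (2) would refute a reading with focus on the setting — but that is not what the question asks.)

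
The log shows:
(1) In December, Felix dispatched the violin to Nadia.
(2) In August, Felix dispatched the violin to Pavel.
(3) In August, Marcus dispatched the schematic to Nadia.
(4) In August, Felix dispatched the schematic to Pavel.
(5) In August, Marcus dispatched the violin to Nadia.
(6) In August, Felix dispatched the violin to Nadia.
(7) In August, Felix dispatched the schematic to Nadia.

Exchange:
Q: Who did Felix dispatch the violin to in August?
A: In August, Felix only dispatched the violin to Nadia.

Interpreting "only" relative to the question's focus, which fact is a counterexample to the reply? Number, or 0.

Answering "Who did ... to ...?" puts focus on the recipient — here, "Nadia".
"Only" then excludes alternative recipients while the background — Felix as agent and the violin as thing and in August as setting — is held fixed.
Fact (2) shares the background with a different recipient (Pavel) — counterexample.
(Fact (7) would refute a reading with focus on the thing — but that is not what the question asks.)

2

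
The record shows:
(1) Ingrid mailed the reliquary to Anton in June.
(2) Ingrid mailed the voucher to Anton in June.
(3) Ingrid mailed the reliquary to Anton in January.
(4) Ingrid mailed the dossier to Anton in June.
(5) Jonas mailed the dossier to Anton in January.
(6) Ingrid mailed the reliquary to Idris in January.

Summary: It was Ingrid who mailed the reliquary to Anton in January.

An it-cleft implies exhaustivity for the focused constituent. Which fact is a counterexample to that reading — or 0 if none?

0

The cleft puts "Ingrid" in focus and presupposes the open proposition with thing = the reliquary, recipient = Anton, setting = in January.
The exhaustive reading says no other agent fits that background.
No listed fact matches the background with a different agent. Exhaustivity holds.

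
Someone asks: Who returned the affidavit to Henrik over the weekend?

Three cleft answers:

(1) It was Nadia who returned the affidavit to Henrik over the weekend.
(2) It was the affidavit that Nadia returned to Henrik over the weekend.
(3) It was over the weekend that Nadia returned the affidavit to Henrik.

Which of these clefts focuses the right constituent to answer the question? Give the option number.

1

The question word "who" targets the subject (agent).
Option (1) clefts "Nadia" — that matches what the question asks about.
Option (2) clefts "the affidavit" — the direct object, not what was asked.
Option (3) clefts "over the weekend" — the time, not what was asked.
So the congruent reply is (1).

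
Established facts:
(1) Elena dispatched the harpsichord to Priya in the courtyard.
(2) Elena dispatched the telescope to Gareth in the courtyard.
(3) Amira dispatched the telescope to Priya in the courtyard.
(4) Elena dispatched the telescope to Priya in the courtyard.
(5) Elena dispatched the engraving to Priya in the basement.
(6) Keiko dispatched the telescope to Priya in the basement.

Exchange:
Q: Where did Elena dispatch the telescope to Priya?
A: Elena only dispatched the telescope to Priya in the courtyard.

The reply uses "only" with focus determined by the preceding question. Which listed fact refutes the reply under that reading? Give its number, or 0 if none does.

0

The question "Where did ...?" targets the setting, so in the reply the focus falls on "in the courtyard".
So "only" ranges over settings; the rest (same agent, thing, recipient (Elena / the telescope / Priya)) is presupposed.
No listed fact shares that background with another setting. Nothing contradicts the reply.
(Fact (2) would refute a reading with focus on the recipient — but that is not what the question asks.)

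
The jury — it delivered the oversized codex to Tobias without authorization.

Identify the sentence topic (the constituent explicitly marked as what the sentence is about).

The construction explicitly marks "the jury" as what the sentence is about — the topic.
The remainder of the clause is the comment (what is said about the topic).

the jury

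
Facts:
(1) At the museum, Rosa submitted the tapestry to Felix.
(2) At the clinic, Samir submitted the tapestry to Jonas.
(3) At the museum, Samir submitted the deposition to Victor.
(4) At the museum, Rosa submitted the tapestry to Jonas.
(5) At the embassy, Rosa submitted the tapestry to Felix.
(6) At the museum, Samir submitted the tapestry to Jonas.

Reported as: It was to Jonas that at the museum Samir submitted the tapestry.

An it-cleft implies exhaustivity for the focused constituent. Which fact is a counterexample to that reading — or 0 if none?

The cleft puts "Jonas" in focus and presupposes the open proposition with same agent, thing, setting (Samir / the tapestry / at the museum).
Exhaustivity: Jonas is the only recipient satisfying that background.
Every other fact differs from the presupposition on some backgrounded slot, so none challenges the exhaustivity.

0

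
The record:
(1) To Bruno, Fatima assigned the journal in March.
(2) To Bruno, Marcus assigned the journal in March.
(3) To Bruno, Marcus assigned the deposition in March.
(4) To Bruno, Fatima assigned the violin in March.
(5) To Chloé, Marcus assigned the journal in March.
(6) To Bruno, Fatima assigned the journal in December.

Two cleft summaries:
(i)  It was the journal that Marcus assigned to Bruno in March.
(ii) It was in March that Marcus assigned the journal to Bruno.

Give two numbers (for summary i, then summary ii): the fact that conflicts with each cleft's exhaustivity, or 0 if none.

3, 0

Summary (i) focuses "the journal" (the thing); background agent = Marcus, recipient = Bruno, setting = in March. Fact (3) matches that background with thing = the deposition — refutes (i).
Summary (ii) focuses "in March" (the setting); background agent = Marcus, thing = the journal, recipient = Bruno. No fact matches that background with a different setting, so 0.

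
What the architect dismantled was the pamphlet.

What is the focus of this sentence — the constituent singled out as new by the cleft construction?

the pamphlet

In a pseudo-cleft "What ... was X", the post-copular constituent X is the focus.
Here the focus is "the pamphlet". The backgrounded (presupposed) material includes "the architect".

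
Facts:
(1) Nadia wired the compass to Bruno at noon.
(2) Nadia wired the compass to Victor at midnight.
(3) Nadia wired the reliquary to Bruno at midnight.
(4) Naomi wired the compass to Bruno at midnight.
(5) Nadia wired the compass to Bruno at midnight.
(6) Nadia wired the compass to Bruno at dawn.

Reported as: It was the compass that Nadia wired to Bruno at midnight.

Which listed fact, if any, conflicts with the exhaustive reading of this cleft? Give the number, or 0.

Focus of the cleft: "the compass" (the thing). Presupposed background: agent = Nadia, recipient = Bruno, setting = at midnight.
The exhaustive reading says no other thing fits that background.
Fact (3) shares the background but with thing = the reliquary; exhaustivity is violated.

3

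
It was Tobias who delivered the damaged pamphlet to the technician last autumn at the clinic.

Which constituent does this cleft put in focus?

Tobias

In an it-cleft "It was X that/who ...", the clefted constituent X is the focus; the that/who-clause expresses the presupposed open proposition.
Here the focus is "Tobias". The backgrounded (presupposed) material includes "the damaged pamphlet", "to the technician", "last autumn" and "at the clinic".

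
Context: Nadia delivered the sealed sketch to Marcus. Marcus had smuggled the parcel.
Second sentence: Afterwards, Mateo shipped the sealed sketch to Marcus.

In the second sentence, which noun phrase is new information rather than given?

"the sealed sketch" and "Marcus" in the second sentence are given — already mentioned in the context.
"Mateo" has no antecedent in the context; it is discourse-new.

Mateo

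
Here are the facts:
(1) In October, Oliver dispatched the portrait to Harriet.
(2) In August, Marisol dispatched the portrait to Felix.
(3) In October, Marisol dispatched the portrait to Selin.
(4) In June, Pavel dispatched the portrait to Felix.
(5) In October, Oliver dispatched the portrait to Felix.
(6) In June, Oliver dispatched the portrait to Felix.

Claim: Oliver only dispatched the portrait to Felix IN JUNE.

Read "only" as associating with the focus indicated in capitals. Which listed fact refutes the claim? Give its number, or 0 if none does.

The capitals mark "in June" as focus. So "only" rules out other settings, with the rest (same agent, thing, recipient (Oliver / the portrait / Felix)) as background.
Fact (5) shares the background but differs in setting (in October) — a counterexample.

5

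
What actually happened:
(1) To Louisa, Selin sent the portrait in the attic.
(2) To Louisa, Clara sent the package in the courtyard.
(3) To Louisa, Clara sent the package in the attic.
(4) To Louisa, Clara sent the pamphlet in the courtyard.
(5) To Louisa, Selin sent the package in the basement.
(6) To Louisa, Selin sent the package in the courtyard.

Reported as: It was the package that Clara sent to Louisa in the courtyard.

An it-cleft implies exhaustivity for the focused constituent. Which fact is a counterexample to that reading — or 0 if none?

Focus of the cleft: "the package" (the thing). Presupposed background: Clara as agent and Louisa as recipient and in the courtyard as setting.
The exhaustive reading says no other thing fits that background.
But fact (4) also has Clara as agent and Louisa as recipient and in the courtyard as setting, with thing = the pamphlet — so the exhaustive reading fails.

4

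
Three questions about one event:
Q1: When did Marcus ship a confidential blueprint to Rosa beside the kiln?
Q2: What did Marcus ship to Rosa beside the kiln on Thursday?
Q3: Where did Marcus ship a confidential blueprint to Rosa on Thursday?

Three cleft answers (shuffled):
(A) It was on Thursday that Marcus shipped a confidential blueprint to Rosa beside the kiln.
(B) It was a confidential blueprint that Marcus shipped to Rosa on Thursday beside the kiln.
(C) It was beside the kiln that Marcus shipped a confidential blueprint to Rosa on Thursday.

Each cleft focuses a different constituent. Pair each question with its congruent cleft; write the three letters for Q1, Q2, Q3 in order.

ABC

Q1 asks about the time; cleft (A) focuses "on Thursday", which is the time — so Q1 → A.
Q2 asks about the direct object; cleft (B) focuses "a confidential blueprint", which is the direct object — so Q2 → B.
Q3 asks about the location; cleft (C) focuses "beside the kiln", which is the location — so Q3 → C.
Mapping: Q1→A, Q2→B, Q3→C.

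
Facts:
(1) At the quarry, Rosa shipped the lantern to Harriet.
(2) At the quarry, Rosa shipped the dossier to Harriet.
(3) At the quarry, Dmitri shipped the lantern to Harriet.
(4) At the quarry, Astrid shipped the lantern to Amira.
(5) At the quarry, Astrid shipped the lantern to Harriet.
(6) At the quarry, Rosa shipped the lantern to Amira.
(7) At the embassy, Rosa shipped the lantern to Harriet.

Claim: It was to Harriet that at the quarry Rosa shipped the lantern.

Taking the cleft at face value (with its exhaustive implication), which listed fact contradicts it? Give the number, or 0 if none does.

6

The cleft puts "Harriet" in focus and presupposes the open proposition with Rosa as agent and the lantern as thing and at the quarry as setting.
Exhaustivity: Harriet is the only recipient satisfying that background.
But fact (6) also has Rosa as agent and the lantern as thing and at the quarry as setting, with recipient = Amira — so the exhaustive reading fails.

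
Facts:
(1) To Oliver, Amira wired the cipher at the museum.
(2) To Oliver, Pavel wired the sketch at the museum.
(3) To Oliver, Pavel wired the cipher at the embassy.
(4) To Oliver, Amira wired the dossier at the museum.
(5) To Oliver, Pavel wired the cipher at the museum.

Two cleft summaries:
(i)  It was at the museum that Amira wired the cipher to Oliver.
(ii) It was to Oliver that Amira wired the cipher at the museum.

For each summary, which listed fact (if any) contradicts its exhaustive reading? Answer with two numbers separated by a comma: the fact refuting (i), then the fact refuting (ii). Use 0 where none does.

0, 0

Summary (i) focuses "at the museum" (the setting); background agent = Amira, thing = the cipher, recipient = Oliver. No fact matches that background with a different setting, so 0.
Summary (ii) focuses "Oliver" (the recipient); background agent = Amira, thing = the cipher, setting = at the museum. No fact matches that background with a different recipient, so 0.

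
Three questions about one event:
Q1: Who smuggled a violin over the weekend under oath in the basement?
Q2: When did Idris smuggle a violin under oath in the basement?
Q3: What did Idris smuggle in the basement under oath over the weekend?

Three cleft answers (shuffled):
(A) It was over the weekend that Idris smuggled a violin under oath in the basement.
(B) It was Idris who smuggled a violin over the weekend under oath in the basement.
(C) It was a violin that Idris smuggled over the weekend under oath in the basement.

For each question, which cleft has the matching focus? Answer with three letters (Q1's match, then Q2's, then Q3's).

Q1 asks about the subject (agent); cleft (B) focuses "Idris", which is the subject (agent) — so Q1 → B.
Q2 asks about the time; cleft (A) focuses "over the weekend", which is the time — so Q2 → A.
Q3 asks about the direct object; cleft (C) focuses "a violin", which is the direct object — so Q3 → C.
Mapping: Q1→B, Q2→A, Q3→C.

BAC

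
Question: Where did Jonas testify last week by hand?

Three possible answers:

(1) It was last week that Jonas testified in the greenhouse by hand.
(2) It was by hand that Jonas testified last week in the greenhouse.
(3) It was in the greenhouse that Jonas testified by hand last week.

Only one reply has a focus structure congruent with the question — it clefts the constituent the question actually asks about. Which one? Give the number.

3

The question word "where" targets the location.
Option (1) clefts "last week" — the time, not what was asked.
Option (2) clefts "by hand" — the manner, not what was asked.
Option (3) clefts "in the greenhouse" — that matches what the question asks about.
So the congruent reply is (3).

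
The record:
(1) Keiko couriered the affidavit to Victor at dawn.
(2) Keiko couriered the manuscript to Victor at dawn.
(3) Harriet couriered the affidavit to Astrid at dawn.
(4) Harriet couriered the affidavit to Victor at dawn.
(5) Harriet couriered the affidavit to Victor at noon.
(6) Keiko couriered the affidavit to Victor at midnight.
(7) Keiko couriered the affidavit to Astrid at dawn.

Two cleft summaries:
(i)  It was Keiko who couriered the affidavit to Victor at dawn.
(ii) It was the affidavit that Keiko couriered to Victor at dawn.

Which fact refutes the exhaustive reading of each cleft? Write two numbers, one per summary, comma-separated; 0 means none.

(i): focus "Keiko". Looking for same thing, recipient, setting (the affidavit / Victor / at dawn) with some other agent — fact (4) has Harriet there. Refuted.
(ii): focus "the affidavit". Looking for same agent, recipient, setting (Keiko / Victor / at dawn) with some other thing — fact (2) has the manuscript there. Refuted.

4, 2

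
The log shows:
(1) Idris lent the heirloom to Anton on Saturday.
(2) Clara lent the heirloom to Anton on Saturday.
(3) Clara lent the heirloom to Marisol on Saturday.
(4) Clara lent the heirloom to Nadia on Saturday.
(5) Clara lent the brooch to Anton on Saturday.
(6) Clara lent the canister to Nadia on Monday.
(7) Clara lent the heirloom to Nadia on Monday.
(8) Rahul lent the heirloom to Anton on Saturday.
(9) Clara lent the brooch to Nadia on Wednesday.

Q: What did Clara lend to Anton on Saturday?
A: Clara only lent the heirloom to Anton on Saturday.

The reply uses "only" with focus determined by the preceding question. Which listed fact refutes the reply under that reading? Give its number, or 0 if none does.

5

The question "What did ...?" targets the thing, so in the reply the focus falls on "the heirloom".
So "only" ranges over things; the rest (Clara as agent and Anton as recipient and on Saturday as setting) is presupposed.
Fact (5) shares the background with a different thing (the brooch) — counterexample.
(Fact (3) would refute a reading with focus on the recipient — but that is not what the question asks.)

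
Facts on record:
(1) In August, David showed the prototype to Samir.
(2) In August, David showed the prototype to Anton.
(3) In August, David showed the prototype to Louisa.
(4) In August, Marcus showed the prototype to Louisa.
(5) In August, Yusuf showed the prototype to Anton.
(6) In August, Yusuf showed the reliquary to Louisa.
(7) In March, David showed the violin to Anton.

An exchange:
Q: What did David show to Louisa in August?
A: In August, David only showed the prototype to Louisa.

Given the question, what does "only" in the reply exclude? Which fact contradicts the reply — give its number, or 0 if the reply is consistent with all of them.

Answering "What did ...?" puts focus on the thing — here, "the prototype".
"Only" then excludes alternative things while the background — David as agent and Louisa as recipient and in August as setting — is held fixed.
No listed fact shares that background with another thing. Nothing contradicts the reply.
(Fact (1) would refute a reading with focus on the recipient — but that is not what the question asks.)

0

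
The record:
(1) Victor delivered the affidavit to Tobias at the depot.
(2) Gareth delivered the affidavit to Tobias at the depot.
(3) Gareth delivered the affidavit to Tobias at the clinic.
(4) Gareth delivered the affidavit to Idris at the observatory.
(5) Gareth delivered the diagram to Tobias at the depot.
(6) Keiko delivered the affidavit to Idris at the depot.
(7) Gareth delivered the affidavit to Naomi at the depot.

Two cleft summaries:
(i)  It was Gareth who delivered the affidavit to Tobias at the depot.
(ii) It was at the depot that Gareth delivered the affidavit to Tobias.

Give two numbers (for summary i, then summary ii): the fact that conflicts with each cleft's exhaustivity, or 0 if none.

(i): focus "Gareth". Looking for thing = the affidavit, recipient = Tobias, setting = at the depot with some other agent — fact (1) has Victor there. Refuted.
(ii): focus "at the depot". Looking for agent = Gareth, thing = the affidavit, recipient = Tobias with some other setting — fact (3) has at the clinic there. Refuted.

1, 3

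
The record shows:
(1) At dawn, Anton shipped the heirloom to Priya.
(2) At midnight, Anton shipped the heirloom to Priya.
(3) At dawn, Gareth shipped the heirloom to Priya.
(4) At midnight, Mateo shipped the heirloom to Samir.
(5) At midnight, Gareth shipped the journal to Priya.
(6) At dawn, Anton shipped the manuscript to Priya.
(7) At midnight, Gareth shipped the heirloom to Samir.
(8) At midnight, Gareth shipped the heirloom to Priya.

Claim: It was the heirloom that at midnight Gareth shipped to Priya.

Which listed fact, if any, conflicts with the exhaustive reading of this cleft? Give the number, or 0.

Focus of the cleft: "the heirloom" (the thing). Presupposed background: agent = Gareth, recipient = Priya, setting = at midnight.
Exhaustivity: the heirloom is the only thing satisfying that background.
But fact (5) also has agent = Gareth, recipient = Priya, setting = at midnight, with thing = the journal — so the exhaustive reading fails.

5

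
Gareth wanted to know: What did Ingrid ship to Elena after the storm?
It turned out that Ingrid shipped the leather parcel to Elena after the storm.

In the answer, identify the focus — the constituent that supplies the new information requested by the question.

The wh-word "what" asks about the direct object.
In the answer, "Ingrid", "to Elena" and "after the storm" are given — repeated from the question.
The constituent filling the direct object gap is "the leather parcel"; that is the focus and would carry nuclear stress.

the leather parcel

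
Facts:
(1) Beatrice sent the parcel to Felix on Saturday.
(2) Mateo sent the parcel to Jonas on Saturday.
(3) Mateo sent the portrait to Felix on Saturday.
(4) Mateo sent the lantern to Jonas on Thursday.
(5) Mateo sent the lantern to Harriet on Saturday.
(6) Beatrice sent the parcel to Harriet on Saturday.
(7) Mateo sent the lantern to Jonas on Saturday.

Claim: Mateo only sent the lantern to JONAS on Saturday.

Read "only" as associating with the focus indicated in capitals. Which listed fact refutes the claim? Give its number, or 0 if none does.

5

The capitals mark "Jonas" as focus. So "only" rules out other recipients, with the rest (Mateo as agent and the lantern as thing and on Saturday as setting) as background.
Fact (5) matches on Mateo as agent and the lantern as thing and on Saturday as setting, but has recipient = Harriet instead. That refutes the claim.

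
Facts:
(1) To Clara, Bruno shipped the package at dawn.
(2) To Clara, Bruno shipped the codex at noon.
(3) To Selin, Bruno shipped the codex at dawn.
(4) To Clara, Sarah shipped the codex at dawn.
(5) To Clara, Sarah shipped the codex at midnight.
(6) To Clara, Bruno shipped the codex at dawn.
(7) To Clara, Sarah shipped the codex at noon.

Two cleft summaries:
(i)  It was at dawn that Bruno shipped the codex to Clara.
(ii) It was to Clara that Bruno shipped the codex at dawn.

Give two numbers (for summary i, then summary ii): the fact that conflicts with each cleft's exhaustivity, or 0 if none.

2, 3

Summary (i) focuses "at dawn" (the setting); background Bruno as agent and the codex as thing and Clara as recipient. Fact (2) matches that background with setting = at noon — refutes (i).
Summary (ii) focuses "Clara" (the recipient); background Bruno as agent and the codex as thing and at dawn as setting. Fact (3) matches that background with recipient = Selin — refutes (ii).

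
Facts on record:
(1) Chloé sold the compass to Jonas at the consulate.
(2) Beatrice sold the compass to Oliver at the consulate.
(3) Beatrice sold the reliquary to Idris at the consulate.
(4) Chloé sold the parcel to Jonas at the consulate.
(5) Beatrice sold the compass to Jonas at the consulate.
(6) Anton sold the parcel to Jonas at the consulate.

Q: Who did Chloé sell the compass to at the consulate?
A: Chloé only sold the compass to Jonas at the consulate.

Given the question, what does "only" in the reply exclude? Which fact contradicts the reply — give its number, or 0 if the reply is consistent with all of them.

0

Answering "Who did ... to ...?" puts focus on the recipient — here, "Jonas".
So "only" ranges over recipients; the rest (same agent, thing, setting (Chloé / the compass / at the consulate)) is presupposed.
No listed fact shares that background with another recipient. Nothing contradicts the reply.
(Fact (4) would refute a reading with focus on the thing — but that is not what the question asks.)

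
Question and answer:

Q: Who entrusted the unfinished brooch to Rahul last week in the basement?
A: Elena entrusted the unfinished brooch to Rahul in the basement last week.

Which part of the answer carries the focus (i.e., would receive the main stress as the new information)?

Elena

The wh-word "who" asks about the subject (agent).
In the answer, "the unfinished brooch", "to Rahul", "last week" and "in the basement" are given — repeated from the question.
The constituent filling the subject (agent) gap is "Elena"; that is the focus and would carry nuclear stress.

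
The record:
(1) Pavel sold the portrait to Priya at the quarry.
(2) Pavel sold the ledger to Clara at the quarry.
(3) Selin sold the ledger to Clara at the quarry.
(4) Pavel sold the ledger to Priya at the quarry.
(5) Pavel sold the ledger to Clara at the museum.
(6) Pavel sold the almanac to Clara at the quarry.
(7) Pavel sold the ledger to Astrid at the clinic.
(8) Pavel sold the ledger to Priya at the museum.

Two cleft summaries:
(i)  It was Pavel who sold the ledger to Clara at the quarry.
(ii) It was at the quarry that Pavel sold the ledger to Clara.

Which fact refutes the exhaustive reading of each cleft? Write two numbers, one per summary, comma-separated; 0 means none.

3, 5

Summary (i) focuses "Pavel" (the agent); background thing = the ledger, recipient = Clara, setting = at the quarry. Fact (3) matches that background with agent = Selin — refutes (i).
Summary (ii) focuses "at the quarry" (the setting); background agent = Pavel, thing = the ledger, recipient = Clara. Fact (5) matches that background with setting = at the museum — refutes (ii).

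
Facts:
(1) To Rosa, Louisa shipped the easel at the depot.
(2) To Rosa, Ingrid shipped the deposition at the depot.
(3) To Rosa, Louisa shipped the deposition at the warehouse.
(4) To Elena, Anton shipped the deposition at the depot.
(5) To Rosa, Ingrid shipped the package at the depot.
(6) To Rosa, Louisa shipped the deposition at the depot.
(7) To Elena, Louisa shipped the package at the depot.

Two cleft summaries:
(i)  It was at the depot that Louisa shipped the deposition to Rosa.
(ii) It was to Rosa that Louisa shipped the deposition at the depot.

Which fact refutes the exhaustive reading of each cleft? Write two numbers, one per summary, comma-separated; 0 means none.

3, 0

Summary (i) focuses "at the depot" (the setting); background agent = Louisa, thing = the deposition, recipient = Rosa. Fact (3) matches that background with setting = at the warehouse — refutes (i).
Summary (ii) focuses "Rosa" (the recipient); background agent = Louisa, thing = the deposition, setting = at the depot. No fact matches that background with a different recipient, so 0.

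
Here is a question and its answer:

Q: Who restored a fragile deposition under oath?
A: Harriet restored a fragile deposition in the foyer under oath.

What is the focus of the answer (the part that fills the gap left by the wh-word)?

Harriet

The wh-word "who" asks about the subject (agent).
In the answer, "a fragile deposition" and "under oath" are given — repeated from the question.
"in the foyer" is also new, but it specifies the location, which is not what the question asks about — so it is not the focus.
The constituent filling the subject (agent) gap is "Harriet"; that is the focus.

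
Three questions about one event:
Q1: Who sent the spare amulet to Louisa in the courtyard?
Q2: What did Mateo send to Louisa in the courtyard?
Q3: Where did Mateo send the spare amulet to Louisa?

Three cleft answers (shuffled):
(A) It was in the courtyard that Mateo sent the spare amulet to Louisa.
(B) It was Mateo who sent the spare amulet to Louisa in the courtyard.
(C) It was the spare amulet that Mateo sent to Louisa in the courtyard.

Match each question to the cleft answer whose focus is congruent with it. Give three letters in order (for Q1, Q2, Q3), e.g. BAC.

Q1 asks about the subject (agent); cleft (B) focuses "Mateo", which is the subject (agent) — so Q1 → B.
Q2 asks about the direct object; cleft (C) focuses "the spare amulet", which is the direct object — so Q2 → C.
Q3 asks about the location; cleft (A) focuses "in the courtyard", which is the location — so Q3 → A.
Mapping: Q1→B, Q2→C, Q3→A.

BCA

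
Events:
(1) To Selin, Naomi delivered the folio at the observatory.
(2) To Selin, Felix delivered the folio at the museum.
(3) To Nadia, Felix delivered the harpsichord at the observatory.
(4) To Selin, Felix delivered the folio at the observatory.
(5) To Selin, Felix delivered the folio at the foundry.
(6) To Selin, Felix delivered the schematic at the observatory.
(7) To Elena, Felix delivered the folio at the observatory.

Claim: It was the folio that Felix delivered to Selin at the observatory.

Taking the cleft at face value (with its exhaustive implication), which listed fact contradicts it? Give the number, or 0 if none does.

6

The cleft puts "the folio" in focus and presupposes the open proposition with Felix as agent and Selin as recipient and at the observatory as setting.
Exhaustivity: the folio is the only thing satisfying that background.
Fact (6) shares the background but with thing = the schematic; exhaustivity is violated.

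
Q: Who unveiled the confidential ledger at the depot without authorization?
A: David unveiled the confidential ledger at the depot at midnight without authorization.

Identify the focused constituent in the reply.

The wh-word "who" asks about the subject (agent).
In the answer, "the confidential ledger", "at the depot" and "without authorization" are given — repeated from the question.
"at midnight" is also new, but it specifies the time, which is not what the question asks about — so it is not the focus.
The constituent filling the subject (agent) gap is "David"; that is the focus.

David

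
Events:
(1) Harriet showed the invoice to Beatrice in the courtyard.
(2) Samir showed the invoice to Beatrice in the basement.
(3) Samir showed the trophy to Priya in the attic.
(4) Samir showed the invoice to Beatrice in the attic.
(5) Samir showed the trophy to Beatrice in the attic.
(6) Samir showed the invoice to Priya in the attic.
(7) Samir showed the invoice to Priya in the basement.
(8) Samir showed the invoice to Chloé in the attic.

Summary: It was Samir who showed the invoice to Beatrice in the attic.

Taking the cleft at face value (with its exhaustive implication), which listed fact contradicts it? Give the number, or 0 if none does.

0

The cleft puts "Samir" in focus and presupposes the open proposition with same thing, recipient, setting (the invoice / Beatrice / in the attic).
The exhaustive reading says no other agent fits that background.
No listed fact matches the background with a different agent. Exhaustivity holds.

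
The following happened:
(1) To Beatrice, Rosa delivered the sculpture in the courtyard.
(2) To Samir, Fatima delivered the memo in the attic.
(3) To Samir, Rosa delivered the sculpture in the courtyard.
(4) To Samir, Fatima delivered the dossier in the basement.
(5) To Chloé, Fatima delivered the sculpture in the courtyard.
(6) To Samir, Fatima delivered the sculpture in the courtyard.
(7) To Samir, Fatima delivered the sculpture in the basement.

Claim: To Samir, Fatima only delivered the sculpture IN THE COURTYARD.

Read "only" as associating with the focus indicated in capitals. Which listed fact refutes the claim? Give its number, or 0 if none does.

The capitals mark "in the courtyard" as focus. So "only" rules out other settings, with the rest (same agent, thing, recipient (Fatima / the sculpture / Samir)) as background.
Fact (7) matches on same agent, thing, recipient (Fatima / the sculpture / Samir), but has setting = in the basement instead. That refutes the claim.

7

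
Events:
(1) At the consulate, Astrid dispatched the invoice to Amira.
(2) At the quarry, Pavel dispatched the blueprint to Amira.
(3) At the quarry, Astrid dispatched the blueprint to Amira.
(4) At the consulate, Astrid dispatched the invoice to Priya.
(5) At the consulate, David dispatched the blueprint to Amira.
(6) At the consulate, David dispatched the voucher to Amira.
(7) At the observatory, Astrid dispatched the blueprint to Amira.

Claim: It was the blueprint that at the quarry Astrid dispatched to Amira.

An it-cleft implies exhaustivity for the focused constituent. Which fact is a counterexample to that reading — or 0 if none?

0

Focus of the cleft: "the blueprint" (the thing). Presupposed background: Astrid as agent and Amira as recipient and at the quarry as setting.
The exhaustive reading says no other thing fits that background.
No listed fact matches the background with a different thing. Exhaustivity holds.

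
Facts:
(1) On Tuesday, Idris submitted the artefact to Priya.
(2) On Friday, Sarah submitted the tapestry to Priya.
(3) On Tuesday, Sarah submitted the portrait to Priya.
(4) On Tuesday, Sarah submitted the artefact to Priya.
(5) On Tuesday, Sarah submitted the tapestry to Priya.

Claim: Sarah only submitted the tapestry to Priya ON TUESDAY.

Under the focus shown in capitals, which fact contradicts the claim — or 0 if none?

The capitals mark "on Tuesday" as focus. So "only" rules out other settings, with the rest (same agent, thing, recipient (Sarah / the tapestry / Priya)) as background.
Fact (2) shares the background but differs in setting (on Friday) — a counterexample.

2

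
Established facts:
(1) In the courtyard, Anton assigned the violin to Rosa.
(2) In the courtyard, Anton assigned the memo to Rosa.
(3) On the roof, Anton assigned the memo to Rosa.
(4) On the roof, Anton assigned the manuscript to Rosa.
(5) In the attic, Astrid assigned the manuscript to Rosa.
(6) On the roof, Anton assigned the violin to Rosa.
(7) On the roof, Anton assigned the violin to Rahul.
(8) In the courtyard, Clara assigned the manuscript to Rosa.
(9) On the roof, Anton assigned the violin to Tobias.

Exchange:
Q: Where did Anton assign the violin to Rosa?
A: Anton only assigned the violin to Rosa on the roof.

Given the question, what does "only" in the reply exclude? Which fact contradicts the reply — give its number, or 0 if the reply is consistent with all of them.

1

The question "Where did ...?" targets the setting, so in the reply the focus falls on "on the roof".
"Only" then excludes alternative settings while the background — same agent, thing, recipient (Anton / the violin / Rosa) — is held fixed.
Fact (1) keeps same agent, thing, recipient (Anton / the violin / Rosa) but has setting = in the courtyard; that refutes the reply.
(Fact (3) would refute a reading with focus on the thing — but that is not what the question asks.)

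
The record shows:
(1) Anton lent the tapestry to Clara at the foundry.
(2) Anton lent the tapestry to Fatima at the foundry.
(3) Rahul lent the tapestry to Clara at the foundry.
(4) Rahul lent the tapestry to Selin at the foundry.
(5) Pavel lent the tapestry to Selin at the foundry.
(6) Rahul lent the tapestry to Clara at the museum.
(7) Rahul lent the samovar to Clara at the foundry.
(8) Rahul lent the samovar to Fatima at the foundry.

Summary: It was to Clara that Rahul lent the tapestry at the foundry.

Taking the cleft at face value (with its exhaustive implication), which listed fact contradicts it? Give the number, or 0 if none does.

4

Focus of the cleft: "Clara" (the recipient). Presupposed background: agent = Rahul, thing = the tapestry, setting = at the foundry.
Exhaustivity: Clara is the only recipient satisfying that background.
But fact (4) also has agent = Rahul, thing = the tapestry, setting = at the foundry, with recipient = Selin — so the exhaustive reading fails.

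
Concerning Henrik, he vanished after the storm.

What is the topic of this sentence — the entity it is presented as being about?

Henrik

The construction explicitly marks "Henrik" as what the sentence is about — the topic.
The remainder of the clause is the comment (what is said about the topic).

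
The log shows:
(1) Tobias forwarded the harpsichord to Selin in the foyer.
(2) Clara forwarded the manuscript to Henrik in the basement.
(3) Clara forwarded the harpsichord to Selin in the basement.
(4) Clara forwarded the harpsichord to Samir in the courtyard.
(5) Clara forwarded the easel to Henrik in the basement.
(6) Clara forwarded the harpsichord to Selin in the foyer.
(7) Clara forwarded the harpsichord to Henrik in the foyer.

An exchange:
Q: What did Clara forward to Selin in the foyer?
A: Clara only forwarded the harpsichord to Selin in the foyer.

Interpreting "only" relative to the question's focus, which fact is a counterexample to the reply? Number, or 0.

Answering "What did ...?" puts focus on the thing — here, "the harpsichord".
"Only" then excludes alternative things while the background — agent = Clara, recipient = Selin, setting = in the foyer — is held fixed.
No fact keeps agent = Clara, recipient = Selin, setting = in the foyer while changing the thing; every other fact differs on something backgrounded. The reply stands.
(Fact (7) would refute a reading with focus on the recipient — but that is not what the question asks.)

0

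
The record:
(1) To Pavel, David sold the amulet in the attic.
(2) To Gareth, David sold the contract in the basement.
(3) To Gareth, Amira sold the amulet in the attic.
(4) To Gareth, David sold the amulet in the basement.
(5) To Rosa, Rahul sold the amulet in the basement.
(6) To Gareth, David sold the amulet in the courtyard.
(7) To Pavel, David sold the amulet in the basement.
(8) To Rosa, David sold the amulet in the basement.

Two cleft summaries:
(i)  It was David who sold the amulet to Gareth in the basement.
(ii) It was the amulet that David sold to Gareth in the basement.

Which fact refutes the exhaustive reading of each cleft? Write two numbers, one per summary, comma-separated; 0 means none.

0, 2

(i): focus "David". No fact shares the amulet as thing and Gareth as recipient and in the basement as setting with a different agent. 0.
(ii): focus "the amulet". Looking for David as agent and Gareth as recipient and in the basement as setting with some other thing — fact (2) has the contract there. Refuted.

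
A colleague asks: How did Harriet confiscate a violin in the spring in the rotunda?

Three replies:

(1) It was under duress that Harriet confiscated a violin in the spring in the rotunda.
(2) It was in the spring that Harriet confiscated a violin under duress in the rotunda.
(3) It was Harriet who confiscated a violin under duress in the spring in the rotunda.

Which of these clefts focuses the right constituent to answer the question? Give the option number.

The question word "how" targets the manner.
Option (1) clefts "under duress" — that matches what the question asks about.
Option (2) clefts "in the spring" — the time, not what was asked.
Option (3) clefts "Harriet" — the subject (agent), not what was asked.
So the congruent reply is (1).

1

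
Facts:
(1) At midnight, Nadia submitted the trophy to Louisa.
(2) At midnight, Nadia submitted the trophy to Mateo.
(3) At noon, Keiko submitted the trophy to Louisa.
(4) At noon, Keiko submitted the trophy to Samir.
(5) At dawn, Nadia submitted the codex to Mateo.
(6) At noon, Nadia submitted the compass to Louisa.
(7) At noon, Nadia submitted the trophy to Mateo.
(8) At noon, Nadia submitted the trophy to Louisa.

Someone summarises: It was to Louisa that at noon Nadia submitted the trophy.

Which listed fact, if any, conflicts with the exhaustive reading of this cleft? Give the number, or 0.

The cleft puts "Louisa" in focus and presupposes the open proposition with Nadia as agent and the trophy as thing and at noon as setting.
The exhaustive reading says no other recipient fits that background.
Fact (7) shares the background but with recipient = Mateo; exhaustivity is violated.

7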